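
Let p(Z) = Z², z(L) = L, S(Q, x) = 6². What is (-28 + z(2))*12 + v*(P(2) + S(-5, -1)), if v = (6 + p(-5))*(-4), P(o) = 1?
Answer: -4900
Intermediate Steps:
S(Q, x) = 36
v = -124 (v = (6 + (-5)²)*(-4) = (6 + 25)*(-4) = 31*(-4) = -124)
(-28 + z(2))*12 + v*(P(2) + S(-5, -1)) = (-28 + 2)*12 - 124*(1 + 36) = -26*12 - 124*37 = -312 - 4588 = -4900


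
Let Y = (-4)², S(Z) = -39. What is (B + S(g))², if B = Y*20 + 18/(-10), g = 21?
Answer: 1948816/25 ≈ 77953.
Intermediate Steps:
Y = 16
B = 1591/5 (B = 16*20 + 18/(-10) = 320 + 18*(-⅒) = 320 - 9/5 = 1591/5 ≈ 318.20)
(B + S(g))² = (1591/5 - 39)² = (1396/5)² = 1948816/25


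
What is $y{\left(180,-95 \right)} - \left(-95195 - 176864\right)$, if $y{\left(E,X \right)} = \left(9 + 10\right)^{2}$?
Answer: $272420$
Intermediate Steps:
$y{\left(E,X \right)} = 361$ ($y{\left(E,X \right)} = 19^{2} = 361$)
$y{\left(180,-95 \right)} - \left(-95195 - 176864\right) = 361 - \left(-95195 - 176864\right) = 361 - -272059 = 361 + 272059 = 272420$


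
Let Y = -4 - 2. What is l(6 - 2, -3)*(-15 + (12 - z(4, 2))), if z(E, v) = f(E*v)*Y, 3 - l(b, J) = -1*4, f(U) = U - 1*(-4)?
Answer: 483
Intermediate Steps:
f(U) = 4 + U (f(U) = U + 4 = 4 + U)
Y = -6
l(b, J) = 7 (l(b, J) = 3 - (-1)*4 = 3 - 1*(-4) = 3 + 4 = 7)
z(E, v) = -24 - 6*E*v (z(E, v) = (4 + E*v)*(-6) = -24 - 6*E*v)
l(6 - 2, -3)*(-15 + (12 - z(4, 2))) = 7*(-15 + (12 - (-24 - 6*4*2))) = 7*(-15 + (12 - (-24 - 48))) = 7*(-15 + (12 - 1*(-72))) = 7*(-15 + (12 + 72)) = 7*(-15 + 84) = 7*69 = 483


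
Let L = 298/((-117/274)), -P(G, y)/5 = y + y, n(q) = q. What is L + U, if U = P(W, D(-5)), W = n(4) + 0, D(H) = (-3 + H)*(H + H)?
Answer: -175252/117 ≈ -1497.9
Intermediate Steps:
D(H) = 2*H*(-3 + H) (D(H) = (-3 + H)*(2*H) = 2*H*(-3 + H))
W = 4 (W = 4 + 0 = 4)
P(G, y) = -10*y (P(G, y) = -5*(y + y) = -10*y)
L = -81652/117 (L = 298/((-117*1/274)) = 298/(-117/274) = 298*(-274/117) = -81652/117 ≈ -697.88)
U = -800 (U = -20*(-5)*(-3 - 5) = -20*(-5)*(-8) = -10*80 = -800)
L + U = -81652/117 - 800 = -175252/117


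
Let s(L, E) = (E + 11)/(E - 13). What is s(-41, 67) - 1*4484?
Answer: -40343/9 ≈ -4482.6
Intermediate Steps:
s(L, E) = (11 + E)/(-13 + E)
s(-41, 67) - 1*4484 = (11 + 67)/(-13 + 67) - 1*4484 = 78/54 - 4484 = (1/54)*78 - 4484 = 13/9 - 4484 = -40343/9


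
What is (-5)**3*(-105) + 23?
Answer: 13148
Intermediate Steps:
(-5)**3*(-105) + 23 = -125*(-105) + 23 = 13125 + 23 = 13148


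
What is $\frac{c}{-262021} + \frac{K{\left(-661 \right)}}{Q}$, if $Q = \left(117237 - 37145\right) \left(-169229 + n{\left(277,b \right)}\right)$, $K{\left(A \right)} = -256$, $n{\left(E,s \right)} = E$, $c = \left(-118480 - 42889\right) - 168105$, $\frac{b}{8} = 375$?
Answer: $\frac{139323267928506}{110799703274477} \approx 1.2574$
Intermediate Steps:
$b = 3000$ ($b = 8 \cdot 375 = 3000$)
$c = -329474$ ($c = -161369 - 168105 = -329474$)
$Q = -13531703584$ ($Q = \left(117237 - 37145\right) \left(-169229 + 277\right) = 80092 \left(-168952\right) = -13531703584$)
$\frac{c}{-262021} + \frac{K{\left(-661 \right)}}{Q} = - \frac{329474}{-262021} - \frac{256}{-13531703584} = \left(-329474\right) \left(- \frac{1}{262021}\right) - - \frac{8}{422865737} = \frac{329474}{262021} + \frac{8}{422865737} = \frac{139323267928506}{110799703274477}$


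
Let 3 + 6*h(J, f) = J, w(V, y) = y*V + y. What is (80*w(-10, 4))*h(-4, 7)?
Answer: 3360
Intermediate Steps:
w(V, y) = y + V*y (w(V, y) = V*y + y = y + V*y)
h(J, f) = -½ + J/6
(80*w(-10, 4))*h(-4, 7) = (80*(4*(1 - 10)))*(-½ + (⅙)*(-4)) = (80*(4*(-9)))*(-½ - ⅔) = (80*(-36))*(-7/6) = -2880*(-7/6) = 3360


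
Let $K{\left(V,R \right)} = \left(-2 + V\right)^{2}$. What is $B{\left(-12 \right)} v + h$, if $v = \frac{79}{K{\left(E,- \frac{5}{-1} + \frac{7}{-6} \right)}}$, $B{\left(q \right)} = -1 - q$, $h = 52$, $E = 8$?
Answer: $\frac{2741}{36} \approx 76.139$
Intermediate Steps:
$v = \frac{79}{36}$ ($v = \frac{79}{\left(-2 + 8\right)^{2}} = \frac{79}{6^{2}} = \frac{79}{36} \approx 2.1944$)
$B{\left(-12 \right)} v + h = \left(-1 - -12\right) \frac{79}{36} + 52 = \left(-1 + 12\right) \frac{79}{36} + 52 = 11 \cdot \frac{79}{36} + 52 = \frac{869}{36} + 52 = \frac{2741}{36}$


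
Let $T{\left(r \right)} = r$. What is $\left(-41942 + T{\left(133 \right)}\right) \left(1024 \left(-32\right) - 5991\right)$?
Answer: $1620475031$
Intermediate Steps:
$\left(-41942 + T{\left(133 \right)}\right) \left(1024 \left(-32\right) - 5991\right) = \left(-41942 + 133\right) \left(1024 \left(-32\right) - 5991\right) = - 41809 \left(-32768 - 5991\right) = \left(-41809\right) \left(-38759\right) = 1620475031$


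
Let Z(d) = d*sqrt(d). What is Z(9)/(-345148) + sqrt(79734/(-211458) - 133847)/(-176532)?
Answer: -27/345148 - I*sqrt(166247684345730)/6221517276 ≈ -7.8227e-5 - 0.0020724*I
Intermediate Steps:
Z(d) = d**(3/2)
Z(9)/(-345148) + sqrt(79734/(-211458) - 133847)/(-176532) = 9**(3/2)/(-345148) + sqrt(79734/(-211458) - 133847)/(-176532) = 27*(-1/345148) + sqrt(79734*(-1/211458) - 133847)*(-1/176532) = -27/345148 + sqrt(-13289/35243 - 133847)*(-1/176532) = -27/345148 + sqrt(-4717183110/35243)*(-1/176532) = -27/345148 + (I*sqrt(166247684345730)/35243)*(-1/176532) = -27/345148 - I*sqrt(166247684345730)/6221517276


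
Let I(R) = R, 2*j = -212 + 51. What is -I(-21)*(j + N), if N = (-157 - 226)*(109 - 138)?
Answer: 463113/2 ≈ 2.3156e+5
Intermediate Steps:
j = -161/2 (j = (-212 + 51)/2 = (½)*(-161) = -161/2 ≈ -80.500)
N = 11107 (N = -383*(-29) = 11107)
-I(-21)*(j + N) = -(-21)*(-161/2 + 11107) = -(-21)*22053/2 = -1*(-463113/2) = 463113/2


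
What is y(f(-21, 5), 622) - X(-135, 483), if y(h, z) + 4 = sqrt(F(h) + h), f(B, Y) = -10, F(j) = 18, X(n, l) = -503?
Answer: 499 + 2*sqrt(2) ≈ 501.83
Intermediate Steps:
y(h, z) = -4 + sqrt(18 + h)
y(f(-21, 5), 622) - X(-135, 483) = (-4 + sqrt(18 - 10)) - 1*(-503) = (-4 + sqrt(8)) + 503 = (-4 + 2*sqrt(2)) + 503 = 499 + 2*sqrt(2)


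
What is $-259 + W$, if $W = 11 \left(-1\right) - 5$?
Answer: $-275$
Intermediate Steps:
$W = -16$ ($W = -11 - 5 = -16$)
$-259 + W = -259 - 16 = -275$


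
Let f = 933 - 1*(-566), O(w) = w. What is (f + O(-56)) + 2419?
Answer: 3862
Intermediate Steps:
f = 1499 (f = 933 + 566 = 1499)
(f + O(-56)) + 2419 = (1499 - 56) + 2419 = 1443 + 2419 = 3862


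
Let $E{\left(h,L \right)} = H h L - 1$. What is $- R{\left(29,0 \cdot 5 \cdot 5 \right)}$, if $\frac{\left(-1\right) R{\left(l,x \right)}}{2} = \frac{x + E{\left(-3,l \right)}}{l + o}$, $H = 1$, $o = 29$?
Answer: $- \frac{88}{29} \approx -3.0345$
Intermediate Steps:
$E{\left(h,L \right)} = -1 + L h$ ($E{\left(h,L \right)} = 1 h L - 1 = h L - 1 = L h - 1 = -1 + L h$)
$R{\left(l,x \right)} = - \frac{2 \left(-1 + x - 3 l\right)}{29 + l}$ ($R{\left(l,x \right)} = - 2 \frac{x + \left(-1 + l \left(-3\right)\right)}{l + 29} = - 2 \frac{x - \left(1 + 3 l\right)}{29 + l} = - 2 \frac{-1 + x - 3 l}{29 + l} = - \frac{2 \left(-1 + x - 3 l\right)}{29 + l}$)
$- R{\left(29,0 \cdot 5 \cdot 5 \right)} = - \frac{2 \left(1 - 0 \cdot 5 \cdot 5 + 3 \cdot 29\right)}{29 + 29} = - \frac{2 \left(1 - 0 \cdot 5 + 87\right)}{58} = - \frac{2 \left(1 - 0 + 87\right)}{58} = - \frac{2 \left(1 + 0 + 87\right)}{58} = - \frac{2 \cdot 88}{58} = \left(-1\right) \frac{88}{29} = - \frac{88}{29}$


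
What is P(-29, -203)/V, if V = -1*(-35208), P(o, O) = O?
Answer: -203/35208 ≈ -0.0057657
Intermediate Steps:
V = 35208
P(-29, -203)/V = -203/35208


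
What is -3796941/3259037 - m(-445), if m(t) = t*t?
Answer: -645374598866/3259037 ≈ -1.9803e+5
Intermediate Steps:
m(t) = t**2
-3796941/3259037 - m(-445) = -3796941/3259037 - 1*(-445)**2 = -3796941*1/3259037 - 1*198025 = -3796941/3259037 - 198025 = -645374598866/3259037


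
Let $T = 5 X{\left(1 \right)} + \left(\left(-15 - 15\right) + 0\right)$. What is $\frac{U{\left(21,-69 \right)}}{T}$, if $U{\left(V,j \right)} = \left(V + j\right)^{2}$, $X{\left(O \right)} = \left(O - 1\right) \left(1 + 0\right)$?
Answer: $- \frac{384}{5} \approx -76.8$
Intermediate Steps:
$X{\left(O \right)} = -1 + O$ ($X{\left(O \right)} = \left(-1 + O\right) 1 = -1 + O$)
$T = -30$ ($T = 5 \left(-1 + 1\right) + \left(\left(-15 - 15\right) + 0\right) = 5 \cdot 0 + \left(-30 + 0\right) = 0 - 30 = -30$)
$\frac{U{\left(21,-69 \right)}}{T} = \frac{\left(21 - 69\right)^{2}}{-30} = \left(-48\right)^{2} \left(- \frac{1}{30}\right) = 2304 \left(- \frac{1}{30}\right) = - \frac{384}{5}$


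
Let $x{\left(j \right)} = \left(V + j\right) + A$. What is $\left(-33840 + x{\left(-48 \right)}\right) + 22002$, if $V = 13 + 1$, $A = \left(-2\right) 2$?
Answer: $-11876$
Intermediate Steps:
$A = -4$
$V = 14$
$x{\left(j \right)} = 10 + j$ ($x{\left(j \right)} = \left(14 + j\right) - 4 = 10 + j$)
$\left(-33840 + x{\left(-48 \right)}\right) + 22002 = \left(-33840 + \left(10 - 48\right)\right) + 22002 = \left(-33840 - 38\right) + 22002 = -33878 + 22002 = -11876$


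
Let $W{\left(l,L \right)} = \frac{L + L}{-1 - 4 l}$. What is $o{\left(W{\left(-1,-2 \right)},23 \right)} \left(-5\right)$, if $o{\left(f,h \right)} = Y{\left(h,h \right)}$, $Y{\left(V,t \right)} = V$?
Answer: $-115$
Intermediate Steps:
$W{\left(l,L \right)} = \frac{2 L}{-1 - 4 l}$
$o{\left(f,h \right)} = h$
$o{\left(W{\left(-1,-2 \right)},23 \right)} \left(-5\right) = 23 \left(-5\right) = -115$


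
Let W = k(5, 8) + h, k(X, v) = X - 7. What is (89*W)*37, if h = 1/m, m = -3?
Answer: -23051/3 ≈ -7683.7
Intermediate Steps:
h = -⅓ (h = 1/(-3) = -⅓ ≈ -0.33333)
k(X, v) = -7 + X
W = -7/3 (W = (-7 + 5) - ⅓ = -2 - ⅓ = -7/3 ≈ -2.3333)
(89*W)*37 = (89*(-7/3))*37 = -623/3*37 = -23051/3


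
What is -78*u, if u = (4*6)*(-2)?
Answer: 3744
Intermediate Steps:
u = -48 (u = 24*(-2) = -48)
-78*u = -78*(-48) = 3744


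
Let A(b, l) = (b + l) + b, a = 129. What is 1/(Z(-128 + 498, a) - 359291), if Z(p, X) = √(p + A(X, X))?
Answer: -359291/129090021924 - √757/129090021924 ≈ -2.7835e-6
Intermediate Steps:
A(b, l) = l + 2*b
Z(p, X) = √(p + 3*X) (Z(p, X) = √(p + (X + 2*X)) = √(p + 3*X))
1/(Z(-128 + 498, a) - 359291) = 1/(√((-128 + 498) + 3*129) - 359291) = 1/(√(370 + 387) - 359291) = 1/(√757 - 359291) = 1/(-359291 + √757)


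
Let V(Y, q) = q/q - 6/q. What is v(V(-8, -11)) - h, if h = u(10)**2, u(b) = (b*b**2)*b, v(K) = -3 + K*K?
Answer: -12100000074/121 ≈ -1.0000e+8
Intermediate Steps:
V(Y, q) = 1 - 6/q
v(K) = -3 + K**2
u(b) = b**4 (u(b) = b**3*b = b**4)
h = 100000000 (h = (10**4)**2 = 10000**2 = 100000000)
v(V(-8, -11)) - h = (-3 + ((-6 - 11)/(-11))**2) - 1*100000000 = (-3 + (-1/11*(-17))**2) - 100000000 = (-3 + (17/11)**2) - 100000000 = (-3 + 289/121) - 100000000 = -74/121 - 100000000 = -12100000074/121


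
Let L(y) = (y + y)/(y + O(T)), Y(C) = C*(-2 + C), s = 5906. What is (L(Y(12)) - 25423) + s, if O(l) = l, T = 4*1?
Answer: -604967/31 ≈ -19515.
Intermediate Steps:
T = 4
L(y) = 2*y/(4 + y) (L(y) = (y + y)/(y + 4) = (2*y)/(4 + y) = 2*y/(4 + y))
(L(Y(12)) - 25423) + s = (2*(12*(-2 + 12))/(4 + 12*(-2 + 12)) - 25423) + 5906 = (2*(12*10)/(4 + 12*10) - 25423) + 5906 = (2*120/(4 + 120) - 25423) + 5906 = (2*120/124 - 25423) + 5906 = (2*120*(1/124) - 25423) + 5906 = (60/31 - 25423) + 5906 = -788053/31 + 5906 = -604967/31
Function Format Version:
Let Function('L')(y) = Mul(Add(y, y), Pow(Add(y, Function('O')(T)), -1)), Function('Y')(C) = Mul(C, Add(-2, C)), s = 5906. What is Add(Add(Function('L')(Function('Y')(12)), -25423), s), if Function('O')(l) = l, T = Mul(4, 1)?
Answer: Rational(-604967, 31) ≈ -19515.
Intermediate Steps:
T = 4
Function('L')(y) = Mul(2, y, Pow(Add(4, y), -1)) (Function('L')(y) = Mul(Add(y, y), Pow(Add(y, 4), -1)) = Mul(Mul(2, y), Pow(Add(4, y), -1)) = Mul(2, y, Pow(Add(4, y), -1)))
Add(Add(Function('L')(Function('Y')(12)), -25423), s) = Add(Add(Mul(2, Mul(12, Add(-2, 12)), Pow(Add(4, Mul(12, Add(-2, 12))), -1)), -25423), 5906) = Add(Add(Mul(2, Mul(12, 10), Pow(Add(4, Mul(12, 10)), -1)), -25423), 5906) = Add(Add(Mul(2, 120, Pow(Add(4, 120), -1)), -25423), 5906) = Add(Add(Mul(2, 120, Pow(124, -1)), -25423), 5906) = Add(Add(Mul(2, 120, Rational(1, 124)), -25423), 5906) = Add(Add(Rational(60, 31), -25423), 5906) = Add(Rational(-788053, 31), 5906) = Rational(-604967, 31)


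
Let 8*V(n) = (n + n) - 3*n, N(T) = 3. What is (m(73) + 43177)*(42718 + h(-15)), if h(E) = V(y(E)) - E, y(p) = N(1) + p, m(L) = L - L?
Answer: 3690295013/2 ≈ 1.8451e+9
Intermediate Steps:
m(L) = 0
y(p) = 3 + p
V(n) = -n/8 (V(n) = ((n + n) - 3*n)/8 = (2*n - 3*n)/8 = (-n)/8 = -n/8)
h(E) = -3/8 - 9*E/8 (h(E) = -(3 + E)/8 - E = (-3/8 - E/8) - E = -3/8 - 9*E/8)
(m(73) + 43177)*(42718 + h(-15)) = (0 + 43177)*(42718 + (-3/8 - 9/8*(-15))) = 43177*(42718 + (-3/8 + 135/8)) = 43177*(42718 + 33/2) = 43177*(85469/2) = 3690295013/2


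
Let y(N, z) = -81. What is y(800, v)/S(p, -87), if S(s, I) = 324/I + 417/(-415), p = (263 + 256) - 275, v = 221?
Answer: 324945/18971 ≈ 17.129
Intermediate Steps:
p = 244 (p = 519 - 275 = 244)
S(s, I) = -417/415 + 324/I (S(s, I) = 324/I + 417*(-1/415) = 324/I - 417/415 = -417/415 + 324/I)
y(800, v)/S(p, -87) = -81/(-417/415 + 324/(-87)) = -81/(-417/415 + 324*(-1/87)) = -81/(-417/415 - 108/29) = -81/(-56913/12035) = -81*(-12035/56913) = 324945/18971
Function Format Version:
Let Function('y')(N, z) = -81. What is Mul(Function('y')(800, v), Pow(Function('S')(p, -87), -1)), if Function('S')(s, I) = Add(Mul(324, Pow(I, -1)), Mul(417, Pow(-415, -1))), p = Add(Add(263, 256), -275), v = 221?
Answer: Rational(324945, 18971) ≈ 17.129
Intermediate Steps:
p = 244 (p = Add(519, -275) = 244)
Function('S')(s, I) = Add(Rational(-417, 415), Mul(324, Pow(I, -1))) (Function('S')(s, I) = Add(Mul(324, Pow(I, -1)), Mul(417, Rational(-1, 415))) = Add(Mul(324, Pow(I, -1)), Rational(-417, 415)) = Add(Rational(-417, 415), Mul(324, Pow(I, -1))))
Mul(Function('y')(800, v), Pow(Function('S')(p, -87), -1)) = Mul(-81, Pow(Add(Rational(-417, 415), Mul(324, Pow(-87, -1))), -1)) = Mul(-81, Pow(Add(Rational(-417, 415), Mul(324, Rational(-1, 87))), -1)) = Mul(-81, Pow(Add(Rational(-417, 415), Rational(-108, 29)), -1)) = Mul(-81, Pow(Rational(-56913, 12035), -1)) = Mul(-81, Rational(-12035, 56913)) = Rational(324945, 18971)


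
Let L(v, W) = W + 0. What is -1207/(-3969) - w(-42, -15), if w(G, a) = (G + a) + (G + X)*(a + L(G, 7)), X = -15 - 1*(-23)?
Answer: -852128/3969 ≈ -214.70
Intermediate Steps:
L(v, W) = W
X = 8 (X = -15 + 23 = 8)
w(G, a) = G + a + (7 + a)*(8 + G) (w(G, a) = (G + a) + (G + 8)*(a + 7) = (G + a) + (8 + G)*(7 + a) = (G + a) + (7 + a)*(8 + G) = G + a + (7 + a)*(8 + G))
-1207/(-3969) - w(-42, -15) = -1207/(-3969) - (56 + 8*(-42) + 9*(-15) - 42*(-15)) = -1207*(-1/3969) - (56 - 336 - 135 + 630) = 1207/3969 - 1*215 = 1207/3969 - 215 = -852128/3969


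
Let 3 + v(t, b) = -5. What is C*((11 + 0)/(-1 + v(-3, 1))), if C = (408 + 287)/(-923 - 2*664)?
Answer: 7645/20259 ≈ 0.37736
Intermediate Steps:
v(t, b) = -8 (v(t, b) = -3 - 5 = -8)
C = -695/2251 (C = 695/(-923 - 1328) = 695/(-2251) = 695*(-1/2251) = -695/2251 ≈ -0.30875)
C*((11 + 0)/(-1 + v(-3, 1))) = -695*(11 + 0)/(2251*(-1 - 8)) = -7645/(2251*(-9)) = -7645*(-1)/(2251*9) = -695/2251*(-11/9) = 7645/20259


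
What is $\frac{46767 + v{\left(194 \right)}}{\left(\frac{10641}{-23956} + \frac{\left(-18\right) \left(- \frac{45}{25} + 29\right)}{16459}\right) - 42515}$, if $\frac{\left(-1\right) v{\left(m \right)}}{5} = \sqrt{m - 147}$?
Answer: $- \frac{92199223988340}{83817514580683} + \frac{9857295100 \sqrt{47}}{83817514580683} \approx -1.0992$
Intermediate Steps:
$v{\left(m \right)} = - 5 \sqrt{-147 + m}$ ($v{\left(m \right)} = - 5 \sqrt{m - 147} = - 5 \sqrt{-147 + m}$)
$\frac{46767 + v{\left(194 \right)}}{\left(\frac{10641}{-23956} + \frac{\left(-18\right) \left(- \frac{45}{25} + 29\right)}{16459}\right) - 42515} = \frac{46767 - 5 \sqrt{-147 + 194}}{\left(\frac{10641}{-23956} + \frac{\left(-18\right) \left(- \frac{45}{25} + 29\right)}{16459}\right) - 42515} = \frac{46767 - 5 \sqrt{47}}{\left(10641 \left(- \frac{1}{23956}\right) + - 18 \left(\left(-45\right) \frac{1}{25} + 29\right) \frac{1}{16459}\right) - 42515} = \frac{46767 - 5 \sqrt{47}}{\left(- \frac{10641}{23956} + - 18 \left(- \frac{9}{5} + 29\right) \frac{1}{16459}\right) - 42515} = \frac{46767 - 5 \sqrt{47}}{\left(- \frac{10641}{23956} + \left(-18\right) \frac{136}{5} \cdot \frac{1}{16459}\right) - 42515} = \frac{46767 - 5 \sqrt{47}}{\left(- \frac{10641}{23956} - \frac{2448}{82295}\right) - 42515} = \frac{46767 - 5 \sqrt{47}}{- \frac{934345383}{1971459020} - 42515} = \frac{46767 - 5 \sqrt{47}}{- \frac{83817514580683}{1971459020}} = \left(46767 - 5 \sqrt{47}\right) \left(- \frac{1971459020}{83817514580683}\right) = - \frac{92199223988340}{83817514580683} + \frac{9857295100 \sqrt{47}}{83817514580683}$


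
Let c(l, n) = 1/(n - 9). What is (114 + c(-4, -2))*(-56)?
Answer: -70168/11 ≈ -6378.9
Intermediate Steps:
c(l, n) = 1/(-9 + n)
(114 + c(-4, -2))*(-56) = (114 + 1/(-9 - 2))*(-56) = (114 + 1/(-11))*(-56) = (114 - 1/11)*(-56) = (1253/11)*(-56) = -70168/11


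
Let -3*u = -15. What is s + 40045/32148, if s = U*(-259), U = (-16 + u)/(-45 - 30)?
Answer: -29528759/803700 ≈ -36.741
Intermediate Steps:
u = 5 (u = -1/3*(-15) = 5)
U = 11/75 (U = (-16 + 5)/(-45 - 30) = -11/(-75) = -11*(-1/75) = 11/75 ≈ 0.14667)
s = -2849/75 (s = (11/75)*(-259) = -2849/75 ≈ -37.987)
s + 40045/32148 = -2849/75 + 40045/32148 = -29528759/803700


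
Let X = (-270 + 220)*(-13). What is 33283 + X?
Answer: 33933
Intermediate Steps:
X = 650 (X = -50*(-13) = 650)
33283 + X = 33283 + 650 = 33933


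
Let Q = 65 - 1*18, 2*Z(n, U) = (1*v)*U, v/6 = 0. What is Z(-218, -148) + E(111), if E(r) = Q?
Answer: 47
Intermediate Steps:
v = 0 (v = 6*0 = 0)
Z(n, U) = 0 (Z(n, U) = ((1*0)*U)/2 = (0*U)/2 = (1/2)*0 = 0)
Q = 47 (Q = 65 - 18 = 47)
E(r) = 47
Z(-218, -148) + E(111) = 0 + 47 = 47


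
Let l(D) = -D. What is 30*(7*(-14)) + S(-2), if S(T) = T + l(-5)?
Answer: -2937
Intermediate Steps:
S(T) = 5 + T (S(T) = T - 1*(-5) = T + 5 = 5 + T)
30*(7*(-14)) + S(-2) = 30*(7*(-14)) + (5 - 2) = 30*(-98) + 3 = -2940 + 3 = -2937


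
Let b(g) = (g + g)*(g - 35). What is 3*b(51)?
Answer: 4896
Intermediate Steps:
b(g) = 2*g*(-35 + g) (b(g) = (2*g)*(-35 + g) = 2*g*(-35 + g))
3*b(51) = 3*(2*51*(-35 + 51)) = 3*(2*51*16) = 3*1632 = 4896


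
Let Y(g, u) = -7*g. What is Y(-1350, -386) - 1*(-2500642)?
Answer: 2510092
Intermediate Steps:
Y(-1350, -386) - 1*(-2500642) = -7*(-1350) - 1*(-2500642) = 9450 + 2500642 = 2510092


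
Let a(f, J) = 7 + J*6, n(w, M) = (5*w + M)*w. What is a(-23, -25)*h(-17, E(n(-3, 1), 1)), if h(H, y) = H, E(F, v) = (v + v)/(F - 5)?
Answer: 2431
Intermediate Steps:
n(w, M) = w*(M + 5*w) (n(w, M) = (M + 5*w)*w = w*(M + 5*w))
E(F, v) = 2*v/(-5 + F) (E(F, v) = (2*v)/(-5 + F) = 2*v/(-5 + F))
a(f, J) = 7 + 6*J
a(-23, -25)*h(-17, E(n(-3, 1), 1)) = (7 + 6*(-25))*(-17) = (7 - 150)*(-17) = -143*(-17) = 2431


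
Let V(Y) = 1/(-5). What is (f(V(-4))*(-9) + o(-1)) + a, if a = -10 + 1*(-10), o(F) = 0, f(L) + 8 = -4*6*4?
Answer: 916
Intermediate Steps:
V(Y) = -⅕
f(L) = -104 (f(L) = -8 - 4*6*4 = -8 - 24*4 = -8 - 96 = -104)
a = -20 (a = -10 - 10 = -20)
(f(V(-4))*(-9) + o(-1)) + a = (-104*(-9) + 0) - 20 = (936 + 0) - 20 = 936 - 20 = 916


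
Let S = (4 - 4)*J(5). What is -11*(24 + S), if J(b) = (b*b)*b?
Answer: -264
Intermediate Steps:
J(b) = b³ (J(b) = b²*b = b³)
S = 0 (S = (4 - 4)*5³ = 0*125 = 0)
-11*(24 + S) = -11*(24 + 0) = -11*24 = -264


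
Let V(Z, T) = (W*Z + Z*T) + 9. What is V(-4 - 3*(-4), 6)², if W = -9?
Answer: 225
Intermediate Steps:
V(Z, T) = 9 - 9*Z + T*Z (V(Z, T) = (-9*Z + Z*T) + 9 = (-9*Z + T*Z) + 9 = 9 - 9*Z + T*Z)
V(-4 - 3*(-4), 6)² = (9 - 9*(-4 - 3*(-4)) + 6*(-4 - 3*(-4)))² = (9 - 9*(-4 + 12) + 6*(-4 + 12))² = (9 - 9*8 + 6*8)² = (9 - 72 + 48)² = (-15)² = 225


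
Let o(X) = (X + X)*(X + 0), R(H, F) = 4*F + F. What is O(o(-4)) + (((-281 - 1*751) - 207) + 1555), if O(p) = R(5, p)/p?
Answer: 321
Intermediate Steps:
R(H, F) = 5*F
o(X) = 2*X² (o(X) = (2*X)*X = 2*X²)
O(p) = 5 (O(p) = (5*p)/p = 5)
O(o(-4)) + (((-281 - 1*751) - 207) + 1555) = 5 + (((-281 - 1*751) - 207) + 1555) = 5 + (((-281 - 751) - 207) + 1555) = 5 + ((-1032 - 207) + 1555) = 5 + (-1239 + 1555) = 5 + 316 = 321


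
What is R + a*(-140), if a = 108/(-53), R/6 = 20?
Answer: 21480/53 ≈ 405.28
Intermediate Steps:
R = 120 (R = 6*20 = 120)
a = -108/53 (a = 108*(-1/53) = -108/53 ≈ -2.0377)
R + a*(-140) = 120 - 108/53*(-140) = 120 + 15120/53 = 21480/53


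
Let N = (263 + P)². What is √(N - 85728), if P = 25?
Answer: 4*I*√174 ≈ 52.764*I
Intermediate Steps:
N = 82944 (N = (263 + 25)² = 288² = 82944)
√(N - 85728) = √(82944 - 85728) = √(-2784) = 4*I*√174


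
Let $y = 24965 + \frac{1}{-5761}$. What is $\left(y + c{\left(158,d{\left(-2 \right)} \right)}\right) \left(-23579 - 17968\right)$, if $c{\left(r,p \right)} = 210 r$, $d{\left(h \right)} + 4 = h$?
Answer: $- \frac{13917137523168}{5761} \approx -2.4158 \cdot 10^{9}$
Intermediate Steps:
$d{\left(h \right)} = -4 + h$
$y = \frac{143823364}{5761}$ ($y = 24965 - \frac{1}{5761} = \frac{143823364}{5761} \approx 24965.0$)
$\left(y + c{\left(158,d{\left(-2 \right)} \right)}\right) \left(-23579 - 17968\right) = \left(\frac{143823364}{5761} + 210 \cdot 158\right) \left(-23579 - 17968\right) = \left(\frac{143823364}{5761} + 33180\right) \left(-41547\right) = \frac{334973344}{5761} \left(-41547\right) = - \frac{13917137523168}{5761}$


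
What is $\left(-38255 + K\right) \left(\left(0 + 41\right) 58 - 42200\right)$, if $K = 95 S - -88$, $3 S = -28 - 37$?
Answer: $1601853224$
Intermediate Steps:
$S = - \frac{65}{3}$ ($S = \frac{-28 - 37}{3} = \frac{1}{3} \left(-65\right) = - \frac{65}{3} \approx -21.667$)
$K = - \frac{5911}{3}$ ($K = 95 \left(- \frac{65}{3}\right) - -88 = - \frac{6175}{3} + 88 = - \frac{5911}{3} \approx -1970.3$)
$\left(-38255 + K\right) \left(\left(0 + 41\right) 58 - 42200\right) = \left(-38255 - \frac{5911}{3}\right) \left(\left(0 + 41\right) 58 - 42200\right) = - \frac{120676 \left(41 \cdot 58 - 42200\right)}{3} = - \frac{120676 \left(2378 - 42200\right)}{3} = \left(- \frac{120676}{3}\right) \left(-39822\right) = 1601853224$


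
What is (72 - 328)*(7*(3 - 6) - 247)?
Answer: 68608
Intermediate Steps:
(72 - 328)*(7*(3 - 6) - 247) = -256*(7*(-3) - 247) = -256*(-21 - 247) = -256*(-268) = 68608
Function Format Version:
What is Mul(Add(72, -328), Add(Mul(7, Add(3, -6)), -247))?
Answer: 68608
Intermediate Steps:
Mul(Add(72, -328), Add(Mul(7, Add(3, -6)), -247)) = Mul(-256, Add(Mul(7, -3), -247)) = Mul(-256, Add(-21, -247)) = Mul(-256, -268) = 68608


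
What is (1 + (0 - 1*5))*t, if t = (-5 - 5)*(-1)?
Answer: -40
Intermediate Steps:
t = 10 (t = -10*(-1) = 10)
(1 + (0 - 1*5))*t = (1 + (0 - 1*5))*10 = (1 + (0 - 5))*10 = (1 - 5)*10 = -4*10 = -40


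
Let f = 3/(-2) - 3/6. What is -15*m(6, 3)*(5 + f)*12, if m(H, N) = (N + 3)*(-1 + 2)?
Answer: -3240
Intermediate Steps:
f = -2 (f = 3*(-½) - 3*⅙ = -3/2 - ½ = -2)
m(H, N) = 3 + N (m(H, N) = (3 + N)*1 = 3 + N)
-15*m(6, 3)*(5 + f)*12 = -15*(3 + 3)*(5 - 2)*12 = -90*3*12 = -15*18*12 = -270*12 = -3240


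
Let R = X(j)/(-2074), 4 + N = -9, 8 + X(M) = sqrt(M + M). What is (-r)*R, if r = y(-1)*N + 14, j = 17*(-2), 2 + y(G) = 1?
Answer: -108/1037 + 27*I*sqrt(17)/1037 ≈ -0.10415 + 0.10735*I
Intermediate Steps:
y(G) = -1 (y(G) = -2 + 1 = -1)
j = -34
X(M) = -8 + sqrt(2)*sqrt(M) (X(M) = -8 + sqrt(M + M) = -8 + sqrt(2*M) = -8 + sqrt(2)*sqrt(M))
N = -13 (N = -4 - 9 = -13)
r = 27 (r = -1*(-13) + 14 = 13 + 14 = 27)
R = 4/1037 - I*sqrt(17)/1037 (R = (-8 + sqrt(2)*sqrt(-34))/(-2074) = (-8 + sqrt(2)*(I*sqrt(34)))*(-1/2074) = (-8 + 2*I*sqrt(17))*(-1/2074) = 4/1037 - I*sqrt(17)/1037 ≈ 0.0038573 - 0.003976*I)
(-r)*R = (-1*27)*(4/1037 - I*sqrt(17)/1037) = -27*(4/1037 - I*sqrt(17)/1037) = -108/1037 + 27*I*sqrt(17)/1037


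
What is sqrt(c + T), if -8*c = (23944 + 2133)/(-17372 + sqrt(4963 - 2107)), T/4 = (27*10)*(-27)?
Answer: sqrt(-2655680274179143978436 + 1967402264914*sqrt(714))/301783528 ≈ 170.76*I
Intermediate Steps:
T = -29160 (T = 4*((27*10)*(-27)) = 4*(270*(-27)) = 4*(-7290) = -29160)
c = -26077/(8*(-17372 + 2*sqrt(714))) (c = -(23944 + 2133)/(8*(-17372 + sqrt(4963 - 2107))) = -26077/(8*(-17372 + sqrt(2856))) = -26077/(8*(-17372 + 2*sqrt(714))) ≈ 0.18822)
sqrt(c + T) = sqrt((113252411/603567056 + 26077*sqrt(714)/1207134112) - 29160) = sqrt(-17599902100549/603567056 + 26077*sqrt(714)/1207134112)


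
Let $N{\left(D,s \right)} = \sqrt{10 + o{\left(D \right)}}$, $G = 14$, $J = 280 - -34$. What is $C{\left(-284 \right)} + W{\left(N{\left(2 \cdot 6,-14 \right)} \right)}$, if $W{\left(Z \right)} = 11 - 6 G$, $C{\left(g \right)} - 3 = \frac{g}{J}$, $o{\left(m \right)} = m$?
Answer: $- \frac{11132}{157} \approx -70.904$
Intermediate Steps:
$J = 314$ ($J = 280 + 34 = 314$)
$C{\left(g \right)} = 3 + \frac{g}{314}$
$N{\left(D,s \right)} = \sqrt{10 + D}$
$W{\left(Z \right)} = -73$ ($W{\left(Z \right)} = 11 - 84 = -73$)
$C{\left(-284 \right)} + W{\left(N{\left(2 \cdot 6,-14 \right)} \right)} = \left(3 + \frac{1}{314} \left(-284\right)\right) - 73 = \left(3 - \frac{142}{157}\right) - 73 = \frac{329}{157} - 73 = - \frac{11132}{157}$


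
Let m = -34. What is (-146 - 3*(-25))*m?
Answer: 2414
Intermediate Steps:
(-146 - 3*(-25))*m = (-146 - 3*(-25))*(-34) = (-146 + 75)*(-34) = -71*(-34) = 2414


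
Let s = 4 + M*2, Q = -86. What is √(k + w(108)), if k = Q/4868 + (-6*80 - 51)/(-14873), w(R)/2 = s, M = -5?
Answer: I*√15702410192064058/36200882 ≈ 3.4615*I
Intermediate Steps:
s = -6 (s = 4 - 5*2 = 4 - 10 = -6)
w(R) = -12 (w(R) = 2*(-6) = -12)
k = 652915/36200882 (k = -86/4868 + (-6*80 - 51)/(-14873) = -86*1/4868 + (-480 - 51)*(-1/14873) = -43/2434 - 531*(-1/14873) = -43/2434 + 531/14873 = 652915/36200882 ≈ 0.018036)
√(k + w(108)) = √(652915/36200882 - 12) = √(-433757669/36200882) = I*√15702410192064058/36200882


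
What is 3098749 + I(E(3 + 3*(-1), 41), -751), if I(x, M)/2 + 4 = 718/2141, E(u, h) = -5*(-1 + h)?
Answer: 6634405917/2141 ≈ 3.0987e+6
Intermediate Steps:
E(u, h) = 5 - 5*h
I(x, M) = -15692/2141 (I(x, M) = -8 + 2*(718/2141) = -8 + 1436/2141 = -15692/2141)
3098749 + I(E(3 + 3*(-1), 41), -751) = 3098749 - 15692/2141 = 6634405917/2141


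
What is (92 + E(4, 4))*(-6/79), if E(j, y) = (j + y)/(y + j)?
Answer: -558/79 ≈ -7.0633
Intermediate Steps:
E(j, y) = 1 (E(j, y) = (j + y)/(j + y) = 1)
(92 + E(4, 4))*(-6/79) = (92 + 1)*(-6/79) = 93*(-6*1/79) = 93*(-6/79) = -558/79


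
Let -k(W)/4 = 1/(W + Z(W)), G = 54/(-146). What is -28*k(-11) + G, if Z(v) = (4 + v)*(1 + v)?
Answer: 6583/4307 ≈ 1.5284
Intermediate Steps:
G = -27/73 (G = 54*(-1/146) = -27/73 ≈ -0.36986)
Z(v) = (1 + v)*(4 + v)
k(W) = -4/(4 + W**2 + 6*W) (k(W) = -4/(W + (4 + W**2 + 5*W)) = -4/(4 + W**2 + 6*W))
-28*k(-11) + G = -(-112)/(4 + (-11)**2 + 6*(-11)) - 27/73 = -(-112)/(4 + 121 - 66) - 27/73 = -(-112)/59 - 27/73 = -28*(-4/59) - 27/73 = 112/59 - 27/73 = 6583/4307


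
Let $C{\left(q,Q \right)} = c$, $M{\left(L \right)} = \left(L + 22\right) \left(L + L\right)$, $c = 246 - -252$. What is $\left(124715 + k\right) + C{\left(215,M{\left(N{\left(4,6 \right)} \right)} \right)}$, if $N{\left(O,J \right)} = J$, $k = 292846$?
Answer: $418059$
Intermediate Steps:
$c = 498$ ($c = 246 + 252 = 498$)
$M{\left(L \right)} = 2 L \left(22 + L\right)$ ($M{\left(L \right)} = \left(22 + L\right) 2 L = 2 L \left(22 + L\right)$)
$C{\left(q,Q \right)} = 498$
$\left(124715 + k\right) + C{\left(215,M{\left(N{\left(4,6 \right)} \right)} \right)} = \left(124715 + 292846\right) + 498 = 417561 + 498 = 418059$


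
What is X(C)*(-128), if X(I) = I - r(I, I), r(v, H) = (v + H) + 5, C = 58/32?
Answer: 872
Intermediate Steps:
C = 29/16 (C = 58*(1/32) = 29/16 ≈ 1.8125)
r(v, H) = 5 + H + v (r(v, H) = (H + v) + 5 = 5 + H + v)
X(I) = -5 - I (X(I) = I - (5 + I + I) = I - (5 + 2*I) = I + (-5 - 2*I) = -5 - I)
X(C)*(-128) = (-5 - 1*29/16)*(-128) = (-5 - 29/16)*(-128) = -109/16*(-128) = 872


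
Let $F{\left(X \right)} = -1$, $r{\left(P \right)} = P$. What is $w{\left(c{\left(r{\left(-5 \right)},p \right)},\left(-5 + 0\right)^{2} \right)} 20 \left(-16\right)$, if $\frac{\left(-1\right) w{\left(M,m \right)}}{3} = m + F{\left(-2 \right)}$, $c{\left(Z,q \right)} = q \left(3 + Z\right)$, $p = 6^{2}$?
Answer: $23040$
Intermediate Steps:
$p = 36$
$w{\left(M,m \right)} = 3 - 3 m$ ($w{\left(M,m \right)} = - 3 \left(m - 1\right) = - 3 \left(-1 + m\right) = 3 - 3 m$)
$w{\left(c{\left(r{\left(-5 \right)},p \right)},\left(-5 + 0\right)^{2} \right)} 20 \left(-16\right) = \left(3 - 3 \left(-5 + 0\right)^{2}\right) 20 \left(-16\right) = \left(3 - 3 \left(-5\right)^{2}\right) 20 \left(-16\right) = \left(3 - 75\right) 20 \left(-16\right) = \left(-72\right) 20 \left(-16\right) = \left(-1440\right) \left(-16\right) = 23040$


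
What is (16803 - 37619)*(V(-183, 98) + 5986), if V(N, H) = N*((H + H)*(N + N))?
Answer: -273390557984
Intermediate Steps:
V(N, H) = 4*H*N² (V(N, H) = N*((2*H)*(2*N)) = N*(4*H*N) = 4*H*N²)
(16803 - 37619)*(V(-183, 98) + 5986) = (16803 - 37619)*(4*98*(-183)² + 5986) = -20816*(4*98*33489 + 5986) = -20816*(13127688 + 5986) = -20816*13133674 = -273390557984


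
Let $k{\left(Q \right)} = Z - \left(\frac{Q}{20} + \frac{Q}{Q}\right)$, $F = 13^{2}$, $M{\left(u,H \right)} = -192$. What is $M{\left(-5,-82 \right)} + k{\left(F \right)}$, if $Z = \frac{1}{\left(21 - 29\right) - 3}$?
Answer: $- \frac{44339}{220} \approx -201.54$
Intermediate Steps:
$F = 169$
$Z = - \frac{1}{11}$ ($Z = \frac{1}{-8 - 3} = \frac{1}{-11} = - \frac{1}{11} \approx -0.090909$)
$k{\left(Q \right)} = - \frac{12}{11} - \frac{Q}{20}$ ($k{\left(Q \right)} = - \frac{1}{11} - \left(\frac{Q}{20} + \frac{Q}{Q}\right) = - \frac{1}{11} - \left(Q \frac{1}{20} + 1\right) = - \frac{1}{11} - \left(\frac{Q}{20} + 1\right) = - \frac{1}{11} - \left(1 + \frac{Q}{20}\right) = - \frac{12}{11} - \frac{Q}{20}$)
$M{\left(-5,-82 \right)} + k{\left(F \right)} = -192 - \frac{2099}{220} = - \frac{44339}{220}$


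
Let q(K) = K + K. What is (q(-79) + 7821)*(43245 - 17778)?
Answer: 195153621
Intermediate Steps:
q(K) = 2*K
(q(-79) + 7821)*(43245 - 17778) = (2*(-79) + 7821)*(43245 - 17778) = (-158 + 7821)*25467 = 7663*25467 = 195153621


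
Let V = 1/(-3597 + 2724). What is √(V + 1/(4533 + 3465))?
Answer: 5*I*√24567190/775806 ≈ 0.031944*I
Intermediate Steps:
V = -1/873 (V = 1/(-873) = -1/873 ≈ -0.0011455)
√(V + 1/(4533 + 3465)) = √(-1/873 + 1/(4533 + 3465)) = √(-1/873 + 1/7998) = √(-2375/2327418) = 5*I*√24567190/775806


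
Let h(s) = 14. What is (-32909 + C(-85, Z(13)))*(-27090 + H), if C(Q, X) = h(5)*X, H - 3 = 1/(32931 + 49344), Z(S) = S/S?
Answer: 4887282352332/5485 ≈ 8.9103e+8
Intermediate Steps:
Z(S) = 1
H = 246826/82275 (H = 3 + 1/(32931 + 49344) = 3 + 1/82275 = 246826/82275 ≈ 3.0000)
C(Q, X) = 14*X
(-32909 + C(-85, Z(13)))*(-27090 + H) = (-32909 + 14*1)*(-27090 + 246826/82275) = (-32909 + 14)*(-2228582924/82275) = -32895*(-2228582924/82275) = 4887282352332/5485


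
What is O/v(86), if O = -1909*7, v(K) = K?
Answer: -13363/86 ≈ -155.38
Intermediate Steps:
O = -13363
O/v(86) = -13363/86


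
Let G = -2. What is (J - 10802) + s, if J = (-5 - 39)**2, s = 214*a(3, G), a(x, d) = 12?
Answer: -6298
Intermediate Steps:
s = 2568 (s = 214*12 = 2568)
J = 1936 (J = (-44)**2 = 1936)
(J - 10802) + s = (1936 - 10802) + 2568 = -8866 + 2568 = -6298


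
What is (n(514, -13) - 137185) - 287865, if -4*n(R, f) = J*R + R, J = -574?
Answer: -702839/2 ≈ -3.5142e+5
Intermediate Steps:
n(R, f) = 573*R/4 (n(R, f) = -(-574*R + R)/4 = -(-573)*R/4 = 573*R/4)
(n(514, -13) - 137185) - 287865 = ((573/4)*514 - 137185) - 287865 = (147261/2 - 137185) - 287865 = -127109/2 - 287865 = -702839/2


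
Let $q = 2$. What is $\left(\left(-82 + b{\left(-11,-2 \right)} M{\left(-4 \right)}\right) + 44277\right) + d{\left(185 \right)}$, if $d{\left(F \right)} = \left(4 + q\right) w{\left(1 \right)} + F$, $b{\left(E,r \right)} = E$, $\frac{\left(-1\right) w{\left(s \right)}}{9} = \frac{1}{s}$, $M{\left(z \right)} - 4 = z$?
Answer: $44326$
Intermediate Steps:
$M{\left(z \right)} = 4 + z$
$w{\left(s \right)} = - \frac{9}{s}$
$d{\left(F \right)} = -54 + F$ ($d{\left(F \right)} = \left(4 + 2\right) \left(- \frac{9}{1}\right) + F = 6 \left(\left(-9\right) 1\right) + F = 6 \left(-9\right) + F = -54 + F$)
$\left(\left(-82 + b{\left(-11,-2 \right)} M{\left(-4 \right)}\right) + 44277\right) + d{\left(185 \right)} = \left(\left(-82 - 11 \left(4 - 4\right)\right) + 44277\right) + \left(-54 + 185\right) = \left(\left(-82 - 0\right) + 44277\right) + 131 = \left(\left(-82 + 0\right) + 44277\right) + 131 = \left(-82 + 44277\right) + 131 = 44195 + 131 = 44326$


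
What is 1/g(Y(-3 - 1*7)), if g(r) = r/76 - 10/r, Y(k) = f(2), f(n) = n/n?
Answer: -76/759 ≈ -0.10013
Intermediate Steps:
f(n) = 1
Y(k) = 1
g(r) = -10/r + r/76 (g(r) = r*(1/76) - 10/r = r/76 - 10/r = -10/r + r/76)
1/g(Y(-3 - 1*7)) = 1/(-10/1 + (1/76)*1) = 1/(-10*1 + 1/76) = 1/(-10 + 1/76) = 1/(-759/76) = -76/759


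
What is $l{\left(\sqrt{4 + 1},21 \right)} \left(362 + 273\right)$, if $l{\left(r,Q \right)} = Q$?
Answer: $13335$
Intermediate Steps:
$l{\left(\sqrt{4 + 1},21 \right)} \left(362 + 273\right) = 21 \left(362 + 273\right) = 21 \cdot 635 = 13335$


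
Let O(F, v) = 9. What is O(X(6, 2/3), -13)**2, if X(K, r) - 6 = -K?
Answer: 81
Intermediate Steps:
X(K, r) = 6 - K
O(X(6, 2/3), -13)**2 = 9**2 = 81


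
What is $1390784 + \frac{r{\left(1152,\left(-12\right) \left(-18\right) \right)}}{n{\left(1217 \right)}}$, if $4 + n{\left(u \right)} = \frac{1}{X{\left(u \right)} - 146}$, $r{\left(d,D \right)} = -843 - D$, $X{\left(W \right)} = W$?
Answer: $\frac{5957862061}{4283} \approx 1.391 \cdot 10^{6}$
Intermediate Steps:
$n{\left(u \right)} = -4 + \frac{1}{-146 + u}$ ($n{\left(u \right)} = -4 + \frac{1}{u - 146} = -4 + \frac{1}{-146 + u}$)
$1390784 + \frac{r{\left(1152,\left(-12\right) \left(-18\right) \right)}}{n{\left(1217 \right)}} = 1390784 + \frac{-843 - \left(-12\right) \left(-18\right)}{\frac{1}{-146 + 1217} \left(585 - 4868\right)} = 1390784 + \frac{-843 - 216}{\frac{1}{1071} \left(585 - 4868\right)} = 1390784 + \frac{-843 - 216}{\frac{1}{1071} \left(-4283\right)} = 1390784 - \frac{1059}{- \frac{4283}{1071}} = 1390784 - - \frac{1134189}{4283} = 1390784 + \frac{1134189}{4283} = \frac{5957862061}{4283}$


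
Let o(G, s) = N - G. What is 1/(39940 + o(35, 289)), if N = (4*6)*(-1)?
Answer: 1/39881 ≈ 2.5075e-5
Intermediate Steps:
N = -24 (N = 24*(-1) = -24)
o(G, s) = -24 - G
1/(39940 + o(35, 289)) = 1/(39940 + (-24 - 1*35)) = 1/(39940 + (-24 - 35)) = 1/(39940 - 59) = 1/39881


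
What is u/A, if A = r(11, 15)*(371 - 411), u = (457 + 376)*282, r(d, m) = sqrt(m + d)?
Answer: -117453*sqrt(26)/520 ≈ -1151.7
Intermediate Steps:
r(d, m) = sqrt(d + m)
u = 234906 (u = 833*282 = 234906)
A = -40*sqrt(26) (A = sqrt(11 + 15)*(371 - 411) = sqrt(26)*(-40) = -40*sqrt(26) ≈ -203.96)
u/A = 234906/((-40*sqrt(26))) = 234906*(-sqrt(26)/1040) = -117453*sqrt(26)/520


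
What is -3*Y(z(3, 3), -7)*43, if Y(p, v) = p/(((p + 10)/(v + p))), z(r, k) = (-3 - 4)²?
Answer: -265482/59 ≈ -4499.7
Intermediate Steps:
z(r, k) = 49 (z(r, k) = (-7)² = 49)
Y(p, v) = p*(p + v)/(10 + p) (Y(p, v) = p/(((10 + p)/(p + v))) = p*((p + v)/(10 + p)) = p*(p + v)/(10 + p))
-3*Y(z(3, 3), -7)*43 = -147*(49 - 7)/(10 + 49)*43 = -147*42/59*43 = -3*2058/59*43 = -6174/59*43 = -265482/59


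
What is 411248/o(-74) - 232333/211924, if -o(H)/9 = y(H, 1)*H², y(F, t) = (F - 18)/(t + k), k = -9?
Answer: -109415883115/60055658892 ≈ -1.8219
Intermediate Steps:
y(F, t) = (-18 + F)/(-9 + t) (y(F, t) = (F - 18)/(t - 9) = (-18 + F)/(-9 + t))
o(H) = -9*H²*(9/4 - H/8) (o(H) = -9*(-18 + H)/(-9 + 1)*H² = -9*(-18 + H)/(-8)*H² = -9*(-(-18 + H)/8)*H² = -9*(9/4 - H/8)*H² = -9*H²*(9/4 - H/8))
411248/o(-74) - 232333/211924 = 411248/(((9/8)*(-74)²*(-18 - 74))) - 232333/211924 = 411248/(((9/8)*5476*(-92))) - 232333*1/211924 = 411248/(-566766) - 232333/211924 = 411248*(-1/566766) - 232333/211924 = -205624/283383 - 232333/211924 = -109415883115/60055658892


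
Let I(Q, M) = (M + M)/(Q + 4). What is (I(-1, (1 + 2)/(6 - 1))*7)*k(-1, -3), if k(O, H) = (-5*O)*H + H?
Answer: -252/5 ≈ -50.400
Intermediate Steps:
I(Q, M) = 2*M/(4 + Q) (I(Q, M) = (2*M)/(4 + Q) = 2*M/(4 + Q))
k(O, H) = H - 5*H*O (k(O, H) = -5*H*O + H = H - 5*H*O)
(I(-1, (1 + 2)/(6 - 1))*7)*k(-1, -3) = ((2*((1 + 2)/(6 - 1))/(4 - 1))*7)*(-3*(1 - 5*(-1))) = ((2*(3/5)/3)*7)*(-3*(1 + 5)) = ((2*(3*(1/5))*(1/3))*7)*(-3*6) = ((2*(3/5)*(1/3))*7)*(-18) = ((2/5)*7)*(-18) = (14/5)*(-18) = -252/5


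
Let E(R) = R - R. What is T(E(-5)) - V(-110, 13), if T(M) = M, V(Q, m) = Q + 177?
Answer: -67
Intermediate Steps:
E(R) = 0
V(Q, m) = 177 + Q
T(E(-5)) - V(-110, 13) = 0 - (177 - 110) = 0 - 1*67 = 0 - 67 = -67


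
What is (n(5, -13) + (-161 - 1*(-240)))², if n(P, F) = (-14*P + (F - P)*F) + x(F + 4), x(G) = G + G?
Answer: 50625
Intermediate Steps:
x(G) = 2*G
n(P, F) = 8 - 14*P + 2*F + F*(F - P) (n(P, F) = (-14*P + (F - P)*F) + 2*(F + 4) = (-14*P + F*(F - P)) + 2*(4 + F) = (-14*P + F*(F - P)) + (8 + 2*F) = 8 - 14*P + 2*F + F*(F - P))
(n(5, -13) + (-161 - 1*(-240)))² = ((8 + (-13)² - 14*5 + 2*(-13) - 1*(-13)*5) + (-161 - 1*(-240)))² = ((8 + 169 - 70 - 26 + 65) + (-161 + 240))² = (146 + 79)² = 225² = 50625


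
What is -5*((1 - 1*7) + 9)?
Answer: -15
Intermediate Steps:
-5*((1 - 1*7) + 9) = -5*((1 - 7) + 9) = -5*(-6 + 9) = -5*3 = -15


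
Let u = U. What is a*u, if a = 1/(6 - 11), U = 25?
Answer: -5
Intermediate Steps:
u = 25
a = -1/5 (a = 1/(-5) = -1/5 ≈ -0.20000)
a*u = -1/5*25 = -5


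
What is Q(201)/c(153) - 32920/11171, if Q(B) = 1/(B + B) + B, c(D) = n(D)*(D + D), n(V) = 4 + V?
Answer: -634877490967/215744227164 ≈ -2.9427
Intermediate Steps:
c(D) = 2*D*(4 + D) (c(D) = (4 + D)*(D + D) = (4 + D)*(2*D) = 2*D*(4 + D))
Q(B) = B + 1/(2*B) (Q(B) = 1/(2*B) + B = B + 1/(2*B))
Q(201)/c(153) - 32920/11171 = (201 + (½)/201)/((2*153*(4 + 153))) - 32920/11171 = (201 + (½)*(1/201))/((2*153*157)) - 32920*1/11171 = (201 + 1/402)/48042 - 32920/11171 = (80803/402)*(1/48042) - 32920/11171 = 80803/19312884 - 32920/11171 = -634877490967/215744227164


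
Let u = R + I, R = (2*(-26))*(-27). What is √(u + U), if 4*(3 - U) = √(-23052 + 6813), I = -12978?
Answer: √(-46284 - I*√16239)/2 ≈ 0.14808 - 107.57*I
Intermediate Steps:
R = 1404 (R = -52*(-27) = 1404)
U = 3 - I*√16239/4 (U = 3 - √(-23052 + 6813)/4 = 3 - I*√16239/4 ≈ 3.0 - 31.858*I)
u = -11574 (u = 1404 - 12978 = -11574)
√(u + U) = √(-11574 + (3 - I*√16239/4)) = √(-11571 - I*√16239/4)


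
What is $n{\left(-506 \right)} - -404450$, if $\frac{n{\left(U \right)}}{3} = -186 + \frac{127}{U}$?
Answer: $\frac{204368971}{506} \approx 4.0389 \cdot 10^{5}$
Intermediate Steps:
$n{\left(U \right)} = -558 + \frac{381}{U}$ ($n{\left(U \right)} = 3 \left(-186 + \frac{127}{U}\right) = -558 + \frac{381}{U}$)
$n{\left(-506 \right)} - -404450 = \left(-558 + \frac{381}{-506}\right) - -404450 = \left(-558 + 381 \left(- \frac{1}{506}\right)\right) + 404450 = \left(-558 - \frac{381}{506}\right) + 404450 = - \frac{282729}{506} + 404450 = \frac{204368971}{506}$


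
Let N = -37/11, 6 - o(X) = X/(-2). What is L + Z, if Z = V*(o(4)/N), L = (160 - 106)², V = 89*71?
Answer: -448180/37 ≈ -12113.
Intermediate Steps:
V = 6319
o(X) = 6 + X/2 (o(X) = 6 - X/(-2) = 6 - X*(-1)/2 = 6 - (-1)*X/2 = 6 + X/2)
N = -37/11 (N = -37*1/11 = -37/11 ≈ -3.3636)
L = 2916 (L = 54² = 2916)
Z = -556072/37 (Z = 6319*((6 + (½)*4)/(-37/11)) = 6319*((6 + 2)*(-11/37)) = 6319*(8*(-11/37)) = 6319*(-88/37) = -556072/37 ≈ -15029.)
L + Z = 2916 - 556072/37 = -448180/37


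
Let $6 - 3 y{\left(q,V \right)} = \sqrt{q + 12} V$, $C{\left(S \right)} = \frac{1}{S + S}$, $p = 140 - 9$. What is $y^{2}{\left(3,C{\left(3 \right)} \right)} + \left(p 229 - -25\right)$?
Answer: $\frac{3243029}{108} - \frac{2 \sqrt{15}}{9} \approx 30027.0$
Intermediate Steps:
$p = 131$
$C{\left(S \right)} = \frac{1}{2 S}$
$y{\left(q,V \right)} = 2 - \frac{V \sqrt{12 + q}}{3}$ ($y{\left(q,V \right)} = 2 - \frac{\sqrt{q + 12} V}{3} = 2 - \frac{\sqrt{12 + q} V}{3} = 2 - \frac{V \sqrt{12 + q}}{3}$)
$y^{2}{\left(3,C{\left(3 \right)} \right)} + \left(p 229 - -25\right) = \left(2 - \frac{\frac{1}{2 \cdot 3} \sqrt{12 + 3}}{3}\right)^{2} + \left(131 \cdot 229 - -25\right) = \left(2 - \frac{\frac{1}{2} \cdot \frac{1}{3} \sqrt{15}}{3}\right)^{2} + \left(29999 + 25\right) = \left(2 - \frac{\sqrt{15}}{18}\right)^{2} + 30024 = 30024 + \left(2 - \frac{\sqrt{15}}{18}\right)^{2}$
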